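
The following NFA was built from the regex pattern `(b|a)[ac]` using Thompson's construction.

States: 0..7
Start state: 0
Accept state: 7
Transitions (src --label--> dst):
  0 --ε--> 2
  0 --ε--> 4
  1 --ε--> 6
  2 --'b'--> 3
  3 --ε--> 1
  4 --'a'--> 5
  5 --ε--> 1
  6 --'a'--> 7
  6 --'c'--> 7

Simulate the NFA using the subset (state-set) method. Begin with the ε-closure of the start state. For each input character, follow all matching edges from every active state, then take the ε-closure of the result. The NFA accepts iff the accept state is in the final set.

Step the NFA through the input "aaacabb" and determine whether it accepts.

Answer: REJECT

Derivation:
initial (ε-close {0}): {0,2,4}
'a' @ 1: {1,5,6}
'a' @ 2: {7}  (accept∈set)
'a' @ 3: {}  — no active states
rest 'cabb' ignored (set empty)
after full input: {}  (accept=7 not in)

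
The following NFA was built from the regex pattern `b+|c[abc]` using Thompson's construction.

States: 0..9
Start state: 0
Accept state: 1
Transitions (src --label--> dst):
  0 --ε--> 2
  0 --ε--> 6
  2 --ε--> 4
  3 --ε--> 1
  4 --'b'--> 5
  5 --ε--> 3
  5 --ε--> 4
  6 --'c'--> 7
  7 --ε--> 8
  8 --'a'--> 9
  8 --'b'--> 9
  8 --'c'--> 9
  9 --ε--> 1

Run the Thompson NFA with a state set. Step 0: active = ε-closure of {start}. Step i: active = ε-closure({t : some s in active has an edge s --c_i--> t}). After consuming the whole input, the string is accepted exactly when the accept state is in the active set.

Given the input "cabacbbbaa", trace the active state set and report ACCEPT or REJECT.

Answer: REJECT

Derivation:
initial (ε-close {0}): {0,2,4,6}
'c' @ 1: {7,8}
'a' @ 2: {1,9}  ✓accept
'b' @ 3: {}  — no active states
rest 'acbbbaa' ignored (set empty)
final: {}; accept 1 not in set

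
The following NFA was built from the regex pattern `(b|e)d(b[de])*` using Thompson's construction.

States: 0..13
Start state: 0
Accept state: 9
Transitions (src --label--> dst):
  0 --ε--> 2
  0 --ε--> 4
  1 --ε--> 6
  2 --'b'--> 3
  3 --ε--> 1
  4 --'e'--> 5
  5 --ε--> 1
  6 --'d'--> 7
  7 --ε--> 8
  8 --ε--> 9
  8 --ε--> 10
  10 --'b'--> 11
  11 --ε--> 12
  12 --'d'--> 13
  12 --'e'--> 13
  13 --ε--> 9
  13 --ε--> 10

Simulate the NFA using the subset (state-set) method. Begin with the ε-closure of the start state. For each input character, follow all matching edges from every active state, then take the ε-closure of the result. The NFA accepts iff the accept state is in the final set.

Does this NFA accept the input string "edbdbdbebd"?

S₀ = ε-closure({0}) = {0,2,4}
'e' @ 1: {1,5,6}
'd' @ 2: {7,8,9,10}  ✓accept
'b' @ 3: {11,12}
'd' @ 4: {9,10,13}  ✓accept
'b' @ 5: {11,12}
'd' @ 6: {9,10,13}  ✓accept
'b' @ 7: {11,12}
'e' @ 8: {9,10,13}  ✓accept
'b' @ 9: {11,12}
'd' @ 10: {9,10,13}  ✓accept
end set {9,10,13} — state 9 in

Answer: ACCEPT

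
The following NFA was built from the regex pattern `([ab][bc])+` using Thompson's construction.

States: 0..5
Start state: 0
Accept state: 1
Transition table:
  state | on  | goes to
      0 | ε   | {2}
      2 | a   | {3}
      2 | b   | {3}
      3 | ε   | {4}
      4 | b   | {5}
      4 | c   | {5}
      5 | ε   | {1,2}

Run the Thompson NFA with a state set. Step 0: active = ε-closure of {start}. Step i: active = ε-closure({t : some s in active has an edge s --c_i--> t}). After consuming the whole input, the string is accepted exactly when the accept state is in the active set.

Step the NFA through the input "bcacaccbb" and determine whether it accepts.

Answer: REJECT

Derivation:
S₀ = ε-closure({0}) = {0,2}
'b' @ 1: {3,4}
'c' @ 2: {1,2,5}  [accepting]
'a' @ 3: {3,4}
'c' @ 4: {1,2,5}  [accepting]
'a' @ 5: {3,4}
'c' @ 6: {1,2,5}  [accepting]
'c' @ 7: {}  — dead — no transitions
rest 'bb' ignored (set empty)
end set {} — state 1 not in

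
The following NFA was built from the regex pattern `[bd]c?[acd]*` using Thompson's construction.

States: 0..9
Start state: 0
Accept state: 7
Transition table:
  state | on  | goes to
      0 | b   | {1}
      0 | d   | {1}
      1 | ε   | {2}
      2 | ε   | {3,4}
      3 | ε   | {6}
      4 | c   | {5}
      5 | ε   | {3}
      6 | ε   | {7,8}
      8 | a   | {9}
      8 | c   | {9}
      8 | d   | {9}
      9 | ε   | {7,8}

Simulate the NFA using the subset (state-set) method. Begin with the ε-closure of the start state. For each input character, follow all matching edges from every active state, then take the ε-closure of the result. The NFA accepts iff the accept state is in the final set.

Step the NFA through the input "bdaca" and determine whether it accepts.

Answer: ACCEPT

Derivation:
initial (ε-close {0}): {0}
'b' @ 1: {1,2,3,4,6,7,8}  (accept∈set)
'd' @ 2: {7,8,9}  (accept∈set)
'a' @ 3: {7,8,9}  (accept∈set)
'c' @ 4: {7,8,9}  (accept∈set)
'a' @ 5: {7,8,9}  (accept∈set)
after full input: {7,8,9}  (accept=7 in)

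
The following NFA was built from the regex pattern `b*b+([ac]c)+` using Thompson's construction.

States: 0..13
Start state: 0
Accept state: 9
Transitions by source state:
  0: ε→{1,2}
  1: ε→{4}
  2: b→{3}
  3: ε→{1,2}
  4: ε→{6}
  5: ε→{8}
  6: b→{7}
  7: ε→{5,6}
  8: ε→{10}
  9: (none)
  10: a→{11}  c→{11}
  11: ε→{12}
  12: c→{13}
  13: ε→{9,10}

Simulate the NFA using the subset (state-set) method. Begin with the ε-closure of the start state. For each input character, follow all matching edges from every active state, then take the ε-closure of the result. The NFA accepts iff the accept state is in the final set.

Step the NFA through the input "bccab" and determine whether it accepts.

Answer: REJECT

Derivation:
S₀ = ε-closure({0}) = {0,1,2,4,6}
'b' @ 1: {1,2,3,4,5,6,7,8,10}
'c' @ 2: {11,12}
'c' @ 3: {9,10,13}  ✓accept
'a' @ 4: {11,12}
'b' @ 5: {}  — no active states
after full input: {}  (accept=9 not in)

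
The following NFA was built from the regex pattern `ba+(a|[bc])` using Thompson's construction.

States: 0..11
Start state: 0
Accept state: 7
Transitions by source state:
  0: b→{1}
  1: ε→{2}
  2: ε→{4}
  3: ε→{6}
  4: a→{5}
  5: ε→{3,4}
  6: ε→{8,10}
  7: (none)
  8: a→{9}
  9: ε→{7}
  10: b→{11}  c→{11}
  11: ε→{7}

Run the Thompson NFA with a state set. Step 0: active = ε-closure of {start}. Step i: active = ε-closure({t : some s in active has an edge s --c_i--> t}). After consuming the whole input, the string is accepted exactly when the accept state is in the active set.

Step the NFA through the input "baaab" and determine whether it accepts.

initial (ε-close {0}): {0}
'b' @ 1: {1,2,4}
'a' @ 2: {3,4,5,6,8,10}
'a' @ 3: {3,4,5,6,7,8,9,10}  (accept∈set)
'a' @ 4: {3,4,5,6,7,8,9,10}  (accept∈set)
'b' @ 5: {7,11}  (accept∈set)
final: {7,11}; accept 7 in set

Answer: ACCEPT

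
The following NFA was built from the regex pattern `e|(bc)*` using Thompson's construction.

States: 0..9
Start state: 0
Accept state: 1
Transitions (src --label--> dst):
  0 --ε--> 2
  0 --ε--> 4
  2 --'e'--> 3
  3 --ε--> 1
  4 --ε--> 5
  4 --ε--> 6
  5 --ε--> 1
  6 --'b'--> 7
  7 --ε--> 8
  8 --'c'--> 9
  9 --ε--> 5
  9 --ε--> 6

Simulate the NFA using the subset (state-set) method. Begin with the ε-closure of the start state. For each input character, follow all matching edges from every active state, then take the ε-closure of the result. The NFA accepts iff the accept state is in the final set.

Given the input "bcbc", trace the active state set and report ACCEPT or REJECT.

Answer: ACCEPT

Derivation:
initial (ε-close {0}): {0,1,2,4,5,6}
'b' @ 1: {7,8}
'c' @ 2: {1,5,6,9}  (accept∈set)
'b' @ 3: {7,8}
'c' @ 4: {1,5,6,9}  (accept∈set)
after full input: {1,5,6,9}  (accept=1 in)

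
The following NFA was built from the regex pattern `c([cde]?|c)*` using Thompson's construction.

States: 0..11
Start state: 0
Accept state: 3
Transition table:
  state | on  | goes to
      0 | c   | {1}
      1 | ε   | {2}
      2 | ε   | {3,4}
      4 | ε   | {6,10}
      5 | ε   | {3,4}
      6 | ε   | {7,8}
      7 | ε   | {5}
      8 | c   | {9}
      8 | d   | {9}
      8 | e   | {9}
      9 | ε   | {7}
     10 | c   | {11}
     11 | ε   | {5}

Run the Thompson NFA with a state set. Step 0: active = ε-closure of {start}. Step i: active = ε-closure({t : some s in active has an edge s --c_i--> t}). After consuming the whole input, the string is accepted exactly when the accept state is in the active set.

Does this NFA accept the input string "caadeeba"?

initial (ε-close {0}): {0}
'c' @ 1: {1,2,3,4,5,6,7,8,10}  (accept∈set)
'a' @ 2: {}  — state set empty
rest 'adeeba' ignored (set empty)
final: {}; accept 3 not in set

Answer: REJECT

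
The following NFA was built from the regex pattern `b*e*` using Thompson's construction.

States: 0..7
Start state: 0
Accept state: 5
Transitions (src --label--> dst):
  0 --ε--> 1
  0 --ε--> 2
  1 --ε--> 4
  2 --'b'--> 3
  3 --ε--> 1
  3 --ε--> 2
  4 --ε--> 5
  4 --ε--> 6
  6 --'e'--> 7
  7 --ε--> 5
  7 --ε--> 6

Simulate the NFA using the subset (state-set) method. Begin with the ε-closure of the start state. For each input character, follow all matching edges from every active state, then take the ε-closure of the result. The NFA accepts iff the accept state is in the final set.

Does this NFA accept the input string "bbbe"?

Answer: ACCEPT

Derivation:
S₀ = ε-closure({0}) = {0,1,2,4,5,6}
'b' @ 1: {1,2,3,4,5,6}  (accept∈set)
'b' @ 2: {1,2,3,4,5,6}  (accept∈set)
'b' @ 3: {1,2,3,4,5,6}  (accept∈set)
'e' @ 4: {5,6,7}  (accept∈set)
final: {5,6,7}; accept 5 in set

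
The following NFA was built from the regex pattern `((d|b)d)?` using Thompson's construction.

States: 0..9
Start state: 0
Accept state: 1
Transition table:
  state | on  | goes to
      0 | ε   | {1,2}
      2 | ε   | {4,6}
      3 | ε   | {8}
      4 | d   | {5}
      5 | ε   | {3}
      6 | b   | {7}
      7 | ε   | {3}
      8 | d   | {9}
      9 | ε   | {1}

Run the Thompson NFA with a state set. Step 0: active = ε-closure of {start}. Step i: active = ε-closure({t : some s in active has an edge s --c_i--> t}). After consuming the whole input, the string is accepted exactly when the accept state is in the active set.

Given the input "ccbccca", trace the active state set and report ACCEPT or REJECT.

Answer: REJECT

Trace:
initial (ε-close {0}): {0,1,2,4,6}
'c' @ 1: {}  — dead — no transitions
rest 'cbccca' ignored (set empty)
after full input: {}  (accept=1 not in)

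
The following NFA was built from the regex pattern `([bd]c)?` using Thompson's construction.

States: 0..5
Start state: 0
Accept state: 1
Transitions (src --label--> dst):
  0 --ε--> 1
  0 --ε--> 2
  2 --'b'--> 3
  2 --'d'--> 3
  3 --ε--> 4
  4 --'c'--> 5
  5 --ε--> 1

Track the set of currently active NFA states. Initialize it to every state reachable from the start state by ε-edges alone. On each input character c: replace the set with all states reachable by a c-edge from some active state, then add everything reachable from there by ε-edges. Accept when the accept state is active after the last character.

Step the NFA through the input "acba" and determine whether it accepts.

Answer: REJECT

Derivation:
initial (ε-close {0}): {0,1,2}
'a' @ 1: {}  — no active states
rest 'cba' ignored (set empty)
after full input: {}  (accept=1 not in)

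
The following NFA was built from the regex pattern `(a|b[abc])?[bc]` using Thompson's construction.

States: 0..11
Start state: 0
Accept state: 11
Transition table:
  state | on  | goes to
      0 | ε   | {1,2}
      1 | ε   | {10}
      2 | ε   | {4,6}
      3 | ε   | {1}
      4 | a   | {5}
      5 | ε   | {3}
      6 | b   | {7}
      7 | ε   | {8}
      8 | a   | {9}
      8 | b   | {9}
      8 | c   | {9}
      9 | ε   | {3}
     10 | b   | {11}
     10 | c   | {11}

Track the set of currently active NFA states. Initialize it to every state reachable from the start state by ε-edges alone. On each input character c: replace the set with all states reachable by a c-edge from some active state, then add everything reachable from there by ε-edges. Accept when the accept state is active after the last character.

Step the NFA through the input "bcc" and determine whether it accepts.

Answer: ACCEPT

Steps:
start: ε-closure({0}) = {0,1,2,4,6,10}
'b' @ 1: {7,8,11}  [accepting]
'c' @ 2: {1,3,9,10}
'c' @ 3: {11}  [accepting]
after full input: {11}  (accept=11 in)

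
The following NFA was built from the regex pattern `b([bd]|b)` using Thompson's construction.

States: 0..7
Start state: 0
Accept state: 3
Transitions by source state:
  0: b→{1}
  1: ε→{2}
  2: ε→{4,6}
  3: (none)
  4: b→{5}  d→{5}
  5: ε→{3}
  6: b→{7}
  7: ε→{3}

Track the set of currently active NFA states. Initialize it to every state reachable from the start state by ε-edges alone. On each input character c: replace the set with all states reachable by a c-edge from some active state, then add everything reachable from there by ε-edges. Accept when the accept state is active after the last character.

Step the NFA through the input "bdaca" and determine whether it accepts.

Answer: REJECT

Steps:
initial (ε-close {0}): {0}
'b' @ 1: {1,2,4,6}
'd' @ 2: {3,5}  (accept∈set)
'a' @ 3: {}  — dead — no transitions
rest 'ca' ignored (set empty)
end set {} — state 3 not in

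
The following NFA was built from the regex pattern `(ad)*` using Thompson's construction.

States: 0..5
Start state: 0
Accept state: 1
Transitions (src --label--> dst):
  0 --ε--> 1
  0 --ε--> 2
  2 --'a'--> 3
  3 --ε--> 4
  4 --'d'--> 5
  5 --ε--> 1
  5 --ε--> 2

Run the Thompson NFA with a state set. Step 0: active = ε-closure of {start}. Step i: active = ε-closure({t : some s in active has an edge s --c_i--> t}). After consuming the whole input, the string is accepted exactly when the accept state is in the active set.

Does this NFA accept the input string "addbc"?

Answer: REJECT

Steps:
start: ε-closure({0}) = {0,1,2}
'a' @ 1: {3,4}
'd' @ 2: {1,2,5}  ✓accept
'd' @ 3: {}  — dead — no transitions
rest 'bc' ignored (set empty)
end set {} — state 1 not in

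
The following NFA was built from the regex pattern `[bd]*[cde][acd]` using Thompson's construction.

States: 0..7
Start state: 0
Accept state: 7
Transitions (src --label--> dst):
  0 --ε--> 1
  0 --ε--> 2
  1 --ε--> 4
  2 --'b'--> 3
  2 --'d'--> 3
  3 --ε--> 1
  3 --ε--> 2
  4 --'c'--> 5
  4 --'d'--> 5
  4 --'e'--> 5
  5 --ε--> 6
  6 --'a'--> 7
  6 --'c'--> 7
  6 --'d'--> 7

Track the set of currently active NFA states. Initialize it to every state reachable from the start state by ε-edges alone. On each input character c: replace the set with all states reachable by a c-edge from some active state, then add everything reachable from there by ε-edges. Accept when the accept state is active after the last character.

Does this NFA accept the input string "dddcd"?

start: ε-closure({0}) = {0,1,2,4}
'd' @ 1: {1,2,3,4,5,6}
'd' @ 2: {1,2,3,4,5,6,7}  [accepting]
'd' @ 3: {1,2,3,4,5,6,7}  [accepting]
'c' @ 4: {5,6,7}  [accepting]
'd' @ 5: {7}  [accepting]
final: {7}; accept 7 in set

Answer: ACCEPT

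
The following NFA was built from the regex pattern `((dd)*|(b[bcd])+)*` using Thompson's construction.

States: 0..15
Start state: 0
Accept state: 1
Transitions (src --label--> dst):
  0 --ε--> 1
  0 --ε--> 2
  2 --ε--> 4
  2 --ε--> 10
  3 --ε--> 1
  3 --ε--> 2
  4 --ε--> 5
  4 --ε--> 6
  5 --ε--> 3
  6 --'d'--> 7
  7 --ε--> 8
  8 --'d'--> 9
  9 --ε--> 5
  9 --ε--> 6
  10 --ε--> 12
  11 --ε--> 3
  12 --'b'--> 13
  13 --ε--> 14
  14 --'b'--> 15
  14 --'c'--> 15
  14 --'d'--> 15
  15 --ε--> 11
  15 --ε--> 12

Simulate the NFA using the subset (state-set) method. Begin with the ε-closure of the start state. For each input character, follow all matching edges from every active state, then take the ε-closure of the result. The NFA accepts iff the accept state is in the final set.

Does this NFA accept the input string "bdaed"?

initial (ε-close {0}): {0,1,2,3,4,5,6,10,12}
'b' @ 1: {13,14}
'd' @ 2: {1,2,3,4,5,6,10,11,12,15}  ✓accept
'a' @ 3: {}  — state set empty
rest 'ed' ignored (set empty)
final: {}; accept 1 not in set

Answer: REJECT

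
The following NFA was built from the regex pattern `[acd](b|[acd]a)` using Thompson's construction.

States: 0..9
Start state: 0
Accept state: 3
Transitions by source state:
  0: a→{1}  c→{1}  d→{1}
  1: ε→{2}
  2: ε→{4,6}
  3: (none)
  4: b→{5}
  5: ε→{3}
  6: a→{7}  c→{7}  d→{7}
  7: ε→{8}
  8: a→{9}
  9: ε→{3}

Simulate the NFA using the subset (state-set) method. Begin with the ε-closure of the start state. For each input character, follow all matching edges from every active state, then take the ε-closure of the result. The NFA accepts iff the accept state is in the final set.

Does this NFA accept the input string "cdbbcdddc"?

Answer: REJECT

Steps:
initial (ε-close {0}): {0}
'c' @ 1: {1,2,4,6}
'd' @ 2: {7,8}
'b' @ 3: {}  — state set empty
rest 'bcdddc' ignored (set empty)
end set {} — state 3 not in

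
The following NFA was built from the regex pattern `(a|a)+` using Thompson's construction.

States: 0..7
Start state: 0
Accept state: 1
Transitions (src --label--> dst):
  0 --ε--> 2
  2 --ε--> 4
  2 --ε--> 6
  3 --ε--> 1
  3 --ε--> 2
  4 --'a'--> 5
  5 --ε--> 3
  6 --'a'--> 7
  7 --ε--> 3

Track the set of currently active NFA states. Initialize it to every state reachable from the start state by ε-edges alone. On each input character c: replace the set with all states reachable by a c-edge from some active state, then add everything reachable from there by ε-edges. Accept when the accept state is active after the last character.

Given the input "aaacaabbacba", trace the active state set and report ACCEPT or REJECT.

Answer: REJECT

Derivation:
S₀ = ε-closure({0}) = {0,2,4,6}
'a' @ 1: {1,2,3,4,5,6,7}  ✓accept
'a' @ 2: {1,2,3,4,5,6,7}  ✓accept
'a' @ 3: {1,2,3,4,5,6,7}  ✓accept
'c' @ 4: {}  — state set empty
rest 'aabbacba' ignored (set empty)
final: {}; accept 1 not in set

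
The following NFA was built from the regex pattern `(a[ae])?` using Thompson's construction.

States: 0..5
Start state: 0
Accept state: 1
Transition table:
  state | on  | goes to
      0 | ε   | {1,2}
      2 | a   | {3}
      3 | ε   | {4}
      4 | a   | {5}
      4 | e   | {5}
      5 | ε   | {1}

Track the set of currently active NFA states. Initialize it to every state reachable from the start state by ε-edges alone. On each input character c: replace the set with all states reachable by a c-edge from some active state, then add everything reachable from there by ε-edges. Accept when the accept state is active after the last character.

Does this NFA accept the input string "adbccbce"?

initial (ε-close {0}): {0,1,2}
'a' @ 1: {3,4}
'd' @ 2: {}  — dead — no transitions
rest 'bccbce' ignored (set empty)
end set {} — state 1 not in

Answer: REJECT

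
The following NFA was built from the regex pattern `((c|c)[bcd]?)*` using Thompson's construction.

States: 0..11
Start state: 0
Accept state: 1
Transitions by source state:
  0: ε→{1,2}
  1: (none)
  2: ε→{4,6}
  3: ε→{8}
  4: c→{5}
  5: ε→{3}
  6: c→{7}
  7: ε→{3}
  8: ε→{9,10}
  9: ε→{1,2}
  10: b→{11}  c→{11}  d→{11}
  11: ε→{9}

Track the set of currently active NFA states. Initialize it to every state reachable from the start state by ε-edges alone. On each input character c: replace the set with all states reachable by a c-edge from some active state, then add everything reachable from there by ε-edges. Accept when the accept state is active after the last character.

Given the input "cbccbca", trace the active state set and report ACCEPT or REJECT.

Answer: REJECT

Derivation:
start: ε-closure({0}) = {0,1,2,4,6}
'c' @ 1: {1,2,3,4,5,6,7,8,9,10}  [accepting]
'b' @ 2: {1,2,4,6,9,11}  [accepting]
'c' @ 3: {1,2,3,4,5,6,7,8,9,10}  [accepting]
'c' @ 4: {1,2,3,4,5,6,7,8,9,10,11}  [accepting]
'b' @ 5: {1,2,4,6,9,11}  [accepting]
'c' @ 6: {1,2,3,4,5,6,7,8,9,10}  [accepting]
'a' @ 7: {}  — dead — no transitions
final: {}; accept 1 not in set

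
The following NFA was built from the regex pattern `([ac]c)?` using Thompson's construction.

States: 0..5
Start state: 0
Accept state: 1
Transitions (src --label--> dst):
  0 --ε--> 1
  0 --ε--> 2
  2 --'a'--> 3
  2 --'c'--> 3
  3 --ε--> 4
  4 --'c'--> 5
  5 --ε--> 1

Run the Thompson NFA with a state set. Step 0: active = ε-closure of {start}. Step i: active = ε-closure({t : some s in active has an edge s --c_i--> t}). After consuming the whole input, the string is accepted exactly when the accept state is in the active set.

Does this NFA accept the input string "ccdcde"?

S₀ = ε-closure({0}) = {0,1,2}
'c' @ 1: {3,4}
'c' @ 2: {1,5}  [accepting]
'd' @ 3: {}  — no active states
rest 'cde' ignored (set empty)
end set {} — state 1 not in

Answer: REJECT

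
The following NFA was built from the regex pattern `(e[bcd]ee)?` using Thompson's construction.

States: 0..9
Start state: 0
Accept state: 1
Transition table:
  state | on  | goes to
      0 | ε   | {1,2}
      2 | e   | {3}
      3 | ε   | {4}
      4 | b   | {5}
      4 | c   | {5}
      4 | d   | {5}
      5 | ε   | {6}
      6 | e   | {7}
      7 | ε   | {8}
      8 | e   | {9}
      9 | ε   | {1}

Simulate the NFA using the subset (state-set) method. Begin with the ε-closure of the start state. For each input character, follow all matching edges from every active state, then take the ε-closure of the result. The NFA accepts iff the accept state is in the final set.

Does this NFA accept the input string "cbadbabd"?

Answer: REJECT

Derivation:
initial (ε-close {0}): {0,1,2}
'c' @ 1: {}  — no active states
rest 'badbabd' ignored (set empty)
final: {}; accept 1 not in set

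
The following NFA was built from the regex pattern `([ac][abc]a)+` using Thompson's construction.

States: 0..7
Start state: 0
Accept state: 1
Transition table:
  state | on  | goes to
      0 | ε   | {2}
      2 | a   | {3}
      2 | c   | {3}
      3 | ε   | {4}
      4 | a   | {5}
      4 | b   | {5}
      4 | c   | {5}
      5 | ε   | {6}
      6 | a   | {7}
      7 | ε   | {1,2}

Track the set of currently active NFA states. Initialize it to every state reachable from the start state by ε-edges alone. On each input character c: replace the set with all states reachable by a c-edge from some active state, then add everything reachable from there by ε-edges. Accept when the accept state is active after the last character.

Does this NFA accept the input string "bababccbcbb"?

Answer: REJECT

Steps:
S₀ = ε-closure({0}) = {0,2}
'b' @ 1: {}  — dead — no transitions
rest 'ababccbcbb' ignored (set empty)
final: {}; accept 1 not in set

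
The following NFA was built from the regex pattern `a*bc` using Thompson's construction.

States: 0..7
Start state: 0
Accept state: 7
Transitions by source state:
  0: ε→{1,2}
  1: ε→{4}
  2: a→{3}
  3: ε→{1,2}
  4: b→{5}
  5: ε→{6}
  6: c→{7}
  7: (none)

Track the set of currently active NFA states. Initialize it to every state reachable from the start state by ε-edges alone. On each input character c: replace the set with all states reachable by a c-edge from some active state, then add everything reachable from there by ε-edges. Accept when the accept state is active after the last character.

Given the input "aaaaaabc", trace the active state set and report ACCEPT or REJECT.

S₀ = ε-closure({0}) = {0,1,2,4}
'a' @ 1: {1,2,3,4}
'a' @ 2: {1,2,3,4}
'a' @ 3: {1,2,3,4}
'a' @ 4: {1,2,3,4}
'a' @ 5: {1,2,3,4}
'a' @ 6: {1,2,3,4}
'b' @ 7: {5,6}
'c' @ 8: {7}  ✓accept
end set {7} — state 7 in

Answer: ACCEPT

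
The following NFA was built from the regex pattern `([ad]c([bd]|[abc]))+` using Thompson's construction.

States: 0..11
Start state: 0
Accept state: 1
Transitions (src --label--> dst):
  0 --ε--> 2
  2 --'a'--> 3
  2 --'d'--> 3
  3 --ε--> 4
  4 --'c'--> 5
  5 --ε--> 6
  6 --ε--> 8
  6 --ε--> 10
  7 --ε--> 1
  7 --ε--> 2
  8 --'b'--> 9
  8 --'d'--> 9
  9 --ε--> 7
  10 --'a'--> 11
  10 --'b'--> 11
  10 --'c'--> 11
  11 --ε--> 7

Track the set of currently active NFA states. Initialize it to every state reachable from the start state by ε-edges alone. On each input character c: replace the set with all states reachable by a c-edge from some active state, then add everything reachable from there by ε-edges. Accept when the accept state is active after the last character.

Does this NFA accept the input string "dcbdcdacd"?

S₀ = ε-closure({0}) = {0,2}
'd' @ 1: {3,4}
'c' @ 2: {5,6,8,10}
'b' @ 3: {1,2,7,9,11}  ✓accept
'd' @ 4: {3,4}
'c' @ 5: {5,6,8,10}
'd' @ 6: {1,2,7,9}  ✓accept
'a' @ 7: {3,4}
'c' @ 8: {5,6,8,10}
'd' @ 9: {1,2,7,9}  ✓accept
after full input: {1,2,7,9}  (accept=1 in)

Answer: ACCEPT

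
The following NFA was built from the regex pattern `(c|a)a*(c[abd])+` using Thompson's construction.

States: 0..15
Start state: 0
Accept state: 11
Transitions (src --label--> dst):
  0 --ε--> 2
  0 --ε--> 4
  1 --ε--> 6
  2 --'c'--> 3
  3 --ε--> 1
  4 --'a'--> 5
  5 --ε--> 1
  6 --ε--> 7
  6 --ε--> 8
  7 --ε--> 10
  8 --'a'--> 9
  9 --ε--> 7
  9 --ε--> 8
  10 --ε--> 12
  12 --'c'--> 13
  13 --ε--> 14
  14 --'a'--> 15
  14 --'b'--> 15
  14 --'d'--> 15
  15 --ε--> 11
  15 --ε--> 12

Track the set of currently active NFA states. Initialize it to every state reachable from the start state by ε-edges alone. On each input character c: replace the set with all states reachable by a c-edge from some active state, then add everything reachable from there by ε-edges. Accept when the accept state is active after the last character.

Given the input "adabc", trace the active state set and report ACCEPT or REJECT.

start: ε-closure({0}) = {0,2,4}
'a' @ 1: {1,5,6,7,8,10,12}
'd' @ 2: {}  — no active states
rest 'abc' ignored (set empty)
final: {}; accept 11 not in set

Answer: REJECT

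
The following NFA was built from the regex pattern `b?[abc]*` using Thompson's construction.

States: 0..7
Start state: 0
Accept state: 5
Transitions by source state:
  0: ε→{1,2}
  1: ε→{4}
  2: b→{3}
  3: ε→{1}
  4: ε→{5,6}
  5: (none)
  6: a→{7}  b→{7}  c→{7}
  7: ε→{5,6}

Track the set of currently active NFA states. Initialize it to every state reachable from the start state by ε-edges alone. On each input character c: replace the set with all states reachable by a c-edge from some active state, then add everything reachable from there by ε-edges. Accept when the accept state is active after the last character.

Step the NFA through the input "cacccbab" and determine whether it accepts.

Answer: ACCEPT

Steps:
start: ε-closure({0}) = {0,1,2,4,5,6}
'c' @ 1: {5,6,7}  (accept∈set)
'a' @ 2: {5,6,7}  (accept∈set)
'c' @ 3: {5,6,7}  (accept∈set)
'c' @ 4: {5,6,7}  (accept∈set)
'c' @ 5: {5,6,7}  (accept∈set)
'b' @ 6: {5,6,7}  (accept∈set)
'a' @ 7: {5,6,7}  (accept∈set)
'b' @ 8: {5,6,7}  (accept∈set)
final: {5,6,7}; accept 5 in set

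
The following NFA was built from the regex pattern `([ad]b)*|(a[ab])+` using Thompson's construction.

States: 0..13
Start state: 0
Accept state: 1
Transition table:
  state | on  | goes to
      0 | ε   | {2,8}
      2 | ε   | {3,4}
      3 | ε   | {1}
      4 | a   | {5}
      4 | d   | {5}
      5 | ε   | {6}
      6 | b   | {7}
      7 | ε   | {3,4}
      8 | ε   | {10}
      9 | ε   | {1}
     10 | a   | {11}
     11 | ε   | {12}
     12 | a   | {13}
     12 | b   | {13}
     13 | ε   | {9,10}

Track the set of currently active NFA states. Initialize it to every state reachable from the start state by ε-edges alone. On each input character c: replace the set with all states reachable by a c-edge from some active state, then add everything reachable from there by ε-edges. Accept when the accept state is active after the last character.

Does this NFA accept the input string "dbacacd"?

Answer: REJECT

Steps:
initial (ε-close {0}): {0,1,2,3,4,8,10}
'd' @ 1: {5,6}
'b' @ 2: {1,3,4,7}  (accept∈set)
'a' @ 3: {5,6}
'c' @ 4: {}  — state set empty
rest 'acd' ignored (set empty)
end set {} — state 1 not in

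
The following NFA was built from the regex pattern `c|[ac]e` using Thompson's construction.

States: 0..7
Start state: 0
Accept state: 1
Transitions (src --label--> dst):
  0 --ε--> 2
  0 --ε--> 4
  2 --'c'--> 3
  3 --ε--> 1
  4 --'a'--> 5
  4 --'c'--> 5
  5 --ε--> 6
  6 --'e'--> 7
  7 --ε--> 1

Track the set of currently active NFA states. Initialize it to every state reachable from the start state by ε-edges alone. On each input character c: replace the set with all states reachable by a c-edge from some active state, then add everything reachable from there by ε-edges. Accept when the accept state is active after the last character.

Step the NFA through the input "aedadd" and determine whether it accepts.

start: ε-closure({0}) = {0,2,4}
'a' @ 1: {5,6}
'e' @ 2: {1,7}  ✓accept
'd' @ 3: {}  — dead — no transitions
rest 'add' ignored (set empty)
end set {} — state 1 not in

Answer: REJECT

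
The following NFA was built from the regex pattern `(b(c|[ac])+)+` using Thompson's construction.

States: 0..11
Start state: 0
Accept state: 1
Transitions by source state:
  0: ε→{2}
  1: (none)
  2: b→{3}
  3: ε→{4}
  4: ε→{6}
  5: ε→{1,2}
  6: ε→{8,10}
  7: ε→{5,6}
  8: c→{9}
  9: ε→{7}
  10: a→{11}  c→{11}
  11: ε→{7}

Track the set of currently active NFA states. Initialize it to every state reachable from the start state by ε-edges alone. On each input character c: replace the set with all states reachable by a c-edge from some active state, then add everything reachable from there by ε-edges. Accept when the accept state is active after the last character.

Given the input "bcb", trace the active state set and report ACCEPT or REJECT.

Answer: REJECT

Trace:
initial (ε-close {0}): {0,2}
'b' @ 1: {3,4,6,8,10}
'c' @ 2: {1,2,5,6,7,8,9,10,11}  (accept∈set)
'b' @ 3: {3,4,6,8,10}
final: {3,4,6,8,10}; accept 1 not in set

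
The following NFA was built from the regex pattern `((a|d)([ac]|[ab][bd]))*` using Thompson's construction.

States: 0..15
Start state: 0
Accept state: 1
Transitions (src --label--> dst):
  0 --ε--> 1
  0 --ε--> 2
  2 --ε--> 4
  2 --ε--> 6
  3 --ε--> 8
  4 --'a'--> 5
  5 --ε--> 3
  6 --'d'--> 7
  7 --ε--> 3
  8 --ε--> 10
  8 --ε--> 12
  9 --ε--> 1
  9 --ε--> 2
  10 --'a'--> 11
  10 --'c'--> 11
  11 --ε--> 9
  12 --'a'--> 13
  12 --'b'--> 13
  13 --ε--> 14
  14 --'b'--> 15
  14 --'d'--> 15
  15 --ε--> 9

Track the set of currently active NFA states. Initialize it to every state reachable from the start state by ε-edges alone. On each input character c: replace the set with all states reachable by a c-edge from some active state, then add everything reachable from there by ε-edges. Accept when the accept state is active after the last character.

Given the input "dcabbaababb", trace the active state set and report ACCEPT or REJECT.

Answer: ACCEPT

Trace:
start: ε-closure({0}) = {0,1,2,4,6}
'd' @ 1: {3,7,8,10,12}
'c' @ 2: {1,2,4,6,9,11}  ✓accept
'a' @ 3: {3,5,8,10,12}
'b' @ 4: {13,14}
'b' @ 5: {1,2,4,6,9,15}  ✓accept
'a' @ 6: {3,5,8,10,12}
'a' @ 7: {1,2,4,6,9,11,13,14}  ✓accept
'b' @ 8: {1,2,4,6,9,15}  ✓accept
'a' @ 9: {3,5,8,10,12}
'b' @ 10: {13,14}
'b' @ 11: {1,2,4,6,9,15}  ✓accept
after full input: {1,2,4,6,9,15}  (accept=1 in)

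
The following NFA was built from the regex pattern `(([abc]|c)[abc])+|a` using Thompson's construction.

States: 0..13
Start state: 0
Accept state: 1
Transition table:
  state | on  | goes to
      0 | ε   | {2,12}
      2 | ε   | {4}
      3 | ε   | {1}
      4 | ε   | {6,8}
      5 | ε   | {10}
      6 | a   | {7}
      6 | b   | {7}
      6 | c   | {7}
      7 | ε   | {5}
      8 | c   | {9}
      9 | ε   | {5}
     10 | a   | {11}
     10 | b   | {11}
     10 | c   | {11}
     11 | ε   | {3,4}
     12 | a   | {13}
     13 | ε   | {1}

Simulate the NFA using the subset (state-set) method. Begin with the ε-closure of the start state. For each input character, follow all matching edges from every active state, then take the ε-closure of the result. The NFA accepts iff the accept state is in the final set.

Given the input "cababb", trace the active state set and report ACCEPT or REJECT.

S₀ = ε-closure({0}) = {0,2,4,6,8,12}
'c' @ 1: {5,7,9,10}
'a' @ 2: {1,3,4,6,8,11}  [accepting]
'b' @ 3: {5,7,10}
'a' @ 4: {1,3,4,6,8,11}  [accepting]
'b' @ 5: {5,7,10}
'b' @ 6: {1,3,4,6,8,11}  [accepting]
end set {1,3,4,6,8,11} — state 1 in

Answer: ACCEPT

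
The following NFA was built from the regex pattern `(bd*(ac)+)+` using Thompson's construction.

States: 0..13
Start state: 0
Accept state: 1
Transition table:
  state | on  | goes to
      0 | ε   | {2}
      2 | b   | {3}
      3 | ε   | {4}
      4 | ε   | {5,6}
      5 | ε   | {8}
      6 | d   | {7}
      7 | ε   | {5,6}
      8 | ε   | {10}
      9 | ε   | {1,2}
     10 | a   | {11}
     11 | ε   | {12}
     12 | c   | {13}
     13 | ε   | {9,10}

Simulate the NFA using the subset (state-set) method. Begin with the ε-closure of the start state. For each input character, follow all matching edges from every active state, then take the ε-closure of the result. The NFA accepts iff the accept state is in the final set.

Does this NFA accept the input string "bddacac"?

S₀ = ε-closure({0}) = {0,2}
'b' @ 1: {3,4,5,6,8,10}
'd' @ 2: {5,6,7,8,10}
'd' @ 3: {5,6,7,8,10}
'a' @ 4: {11,12}
'c' @ 5: {1,2,9,10,13}  ✓accept
'a' @ 6: {11,12}
'c' @ 7: {1,2,9,10,13}  ✓accept
end set {1,2,9,10,13} — state 1 in

Answer: ACCEPT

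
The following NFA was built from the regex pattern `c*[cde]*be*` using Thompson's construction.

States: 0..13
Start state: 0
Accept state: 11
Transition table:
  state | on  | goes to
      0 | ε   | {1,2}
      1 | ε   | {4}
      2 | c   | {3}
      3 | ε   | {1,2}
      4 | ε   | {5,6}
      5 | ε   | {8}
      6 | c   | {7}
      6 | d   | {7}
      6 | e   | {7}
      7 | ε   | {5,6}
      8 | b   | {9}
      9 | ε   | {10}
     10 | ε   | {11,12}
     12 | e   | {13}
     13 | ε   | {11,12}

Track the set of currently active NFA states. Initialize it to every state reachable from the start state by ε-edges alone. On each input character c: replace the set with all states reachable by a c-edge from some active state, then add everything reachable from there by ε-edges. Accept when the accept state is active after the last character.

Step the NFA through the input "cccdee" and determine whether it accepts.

Answer: REJECT

Trace:
S₀ = ε-closure({0}) = {0,1,2,4,5,6,8}
'c' @ 1: {1,2,3,4,5,6,7,8}
'c' @ 2: {1,2,3,4,5,6,7,8}
'c' @ 3: {1,2,3,4,5,6,7,8}
'd' @ 4: {5,6,7,8}
'e' @ 5: {5,6,7,8}
'e' @ 6: {5,6,7,8}
final: {5,6,7,8}; accept 11 not in set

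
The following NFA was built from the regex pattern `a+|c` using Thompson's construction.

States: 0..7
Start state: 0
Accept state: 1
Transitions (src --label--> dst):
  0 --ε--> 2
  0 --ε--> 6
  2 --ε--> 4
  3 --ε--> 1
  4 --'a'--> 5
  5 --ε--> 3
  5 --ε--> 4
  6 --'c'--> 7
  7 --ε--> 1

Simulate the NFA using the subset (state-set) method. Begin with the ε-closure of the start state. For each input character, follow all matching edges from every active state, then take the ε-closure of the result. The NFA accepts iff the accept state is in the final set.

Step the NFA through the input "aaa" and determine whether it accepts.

initial (ε-close {0}): {0,2,4,6}
'a' @ 1: {1,3,4,5}  ✓accept
'a' @ 2: {1,3,4,5}  ✓accept
'a' @ 3: {1,3,4,5}  ✓accept
after full input: {1,3,4,5}  (accept=1 in)

Answer: ACCEPT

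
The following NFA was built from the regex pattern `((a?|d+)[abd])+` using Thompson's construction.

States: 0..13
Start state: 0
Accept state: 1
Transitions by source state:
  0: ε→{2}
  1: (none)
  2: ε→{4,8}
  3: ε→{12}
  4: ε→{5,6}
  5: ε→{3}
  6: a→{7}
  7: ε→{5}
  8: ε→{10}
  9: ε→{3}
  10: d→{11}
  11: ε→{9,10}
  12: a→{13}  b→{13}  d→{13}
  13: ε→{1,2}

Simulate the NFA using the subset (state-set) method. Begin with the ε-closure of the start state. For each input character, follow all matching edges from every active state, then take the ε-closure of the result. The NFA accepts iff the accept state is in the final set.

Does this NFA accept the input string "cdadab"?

Answer: REJECT

Trace:
initial (ε-close {0}): {0,2,3,4,5,6,8,10,12}
'c' @ 1: {}  — no active states
rest 'dadab' ignored (set empty)
end set {} — state 1 not in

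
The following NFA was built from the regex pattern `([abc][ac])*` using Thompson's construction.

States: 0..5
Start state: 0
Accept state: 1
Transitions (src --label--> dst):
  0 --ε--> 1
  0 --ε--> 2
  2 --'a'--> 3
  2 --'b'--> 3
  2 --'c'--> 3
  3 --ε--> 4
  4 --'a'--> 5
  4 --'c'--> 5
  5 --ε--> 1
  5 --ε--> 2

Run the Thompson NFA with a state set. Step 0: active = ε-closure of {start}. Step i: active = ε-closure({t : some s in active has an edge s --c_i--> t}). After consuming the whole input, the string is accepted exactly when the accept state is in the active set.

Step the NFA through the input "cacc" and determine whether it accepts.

initial (ε-close {0}): {0,1,2}
'c' @ 1: {3,4}
'a' @ 2: {1,2,5}  ✓accept
'c' @ 3: {3,4}
'c' @ 4: {1,2,5}  ✓accept
after full input: {1,2,5}  (accept=1 in)

Answer: ACCEPT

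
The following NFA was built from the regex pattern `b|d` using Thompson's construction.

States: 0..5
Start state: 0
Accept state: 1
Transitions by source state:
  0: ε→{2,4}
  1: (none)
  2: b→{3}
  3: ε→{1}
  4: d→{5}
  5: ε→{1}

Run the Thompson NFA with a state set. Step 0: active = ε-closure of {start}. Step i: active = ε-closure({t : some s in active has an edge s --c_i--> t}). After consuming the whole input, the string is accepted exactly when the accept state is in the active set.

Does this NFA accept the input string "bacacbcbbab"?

Answer: REJECT

Derivation:
S₀ = ε-closure({0}) = {0,2,4}
'b' @ 1: {1,3}  [accepting]
'a' @ 2: {}  — no active states
rest 'cacbcbbab' ignored (set empty)
end set {} — state 1 not in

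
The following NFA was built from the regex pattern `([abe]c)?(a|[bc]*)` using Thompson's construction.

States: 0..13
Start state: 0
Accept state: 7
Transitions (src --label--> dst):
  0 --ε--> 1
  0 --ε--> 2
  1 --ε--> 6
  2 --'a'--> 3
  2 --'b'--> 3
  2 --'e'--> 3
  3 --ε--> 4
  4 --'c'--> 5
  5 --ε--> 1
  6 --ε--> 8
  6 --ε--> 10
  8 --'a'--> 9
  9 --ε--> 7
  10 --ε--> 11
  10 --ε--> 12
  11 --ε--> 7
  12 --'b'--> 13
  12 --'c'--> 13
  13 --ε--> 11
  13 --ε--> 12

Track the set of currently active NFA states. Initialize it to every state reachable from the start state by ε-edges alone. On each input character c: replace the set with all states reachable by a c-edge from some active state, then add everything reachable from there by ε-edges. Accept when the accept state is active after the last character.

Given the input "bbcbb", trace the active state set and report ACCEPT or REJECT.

S₀ = ε-closure({0}) = {0,1,2,6,7,8,10,11,12}
'b' @ 1: {3,4,7,11,12,13}  ✓accept
'b' @ 2: {7,11,12,13}  ✓accept
'c' @ 3: {7,11,12,13}  ✓accept
'b' @ 4: {7,11,12,13}  ✓accept
'b' @ 5: {7,11,12,13}  ✓accept
final: {7,11,12,13}; accept 7 in set

Answer: ACCEPT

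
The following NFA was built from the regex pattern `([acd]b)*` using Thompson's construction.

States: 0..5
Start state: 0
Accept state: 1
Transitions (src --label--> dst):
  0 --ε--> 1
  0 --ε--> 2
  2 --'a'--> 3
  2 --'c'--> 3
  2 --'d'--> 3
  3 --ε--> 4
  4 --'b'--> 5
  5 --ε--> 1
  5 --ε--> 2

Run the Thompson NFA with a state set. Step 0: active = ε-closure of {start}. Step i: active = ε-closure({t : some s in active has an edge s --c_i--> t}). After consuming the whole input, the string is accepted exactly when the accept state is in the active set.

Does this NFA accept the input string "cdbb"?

Answer: REJECT

Steps:
S₀ = ε-closure({0}) = {0,1,2}
'c' @ 1: {3,4}
'd' @ 2: {}  — state set empty
rest 'bb' ignored (set empty)
final: {}; accept 1 not in set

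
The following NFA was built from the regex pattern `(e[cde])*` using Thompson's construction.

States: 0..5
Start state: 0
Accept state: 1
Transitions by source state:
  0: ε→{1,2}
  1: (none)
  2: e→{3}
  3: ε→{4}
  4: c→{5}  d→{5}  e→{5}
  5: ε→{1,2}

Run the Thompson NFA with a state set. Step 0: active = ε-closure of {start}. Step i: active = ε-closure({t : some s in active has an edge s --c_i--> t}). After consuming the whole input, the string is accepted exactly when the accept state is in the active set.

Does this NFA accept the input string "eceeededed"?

S₀ = ε-closure({0}) = {0,1,2}
'e' @ 1: {3,4}
'c' @ 2: {1,2,5}  (accept∈set)
'e' @ 3: {3,4}
'e' @ 4: {1,2,5}  (accept∈set)
'e' @ 5: {3,4}
'd' @ 6: {1,2,5}  (accept∈set)
'e' @ 7: {3,4}
'd' @ 8: {1,2,5}  (accept∈set)
'e' @ 9: {3,4}
'd' @ 10: {1,2,5}  (accept∈set)
end set {1,2,5} — state 1 in

Answer: ACCEPT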